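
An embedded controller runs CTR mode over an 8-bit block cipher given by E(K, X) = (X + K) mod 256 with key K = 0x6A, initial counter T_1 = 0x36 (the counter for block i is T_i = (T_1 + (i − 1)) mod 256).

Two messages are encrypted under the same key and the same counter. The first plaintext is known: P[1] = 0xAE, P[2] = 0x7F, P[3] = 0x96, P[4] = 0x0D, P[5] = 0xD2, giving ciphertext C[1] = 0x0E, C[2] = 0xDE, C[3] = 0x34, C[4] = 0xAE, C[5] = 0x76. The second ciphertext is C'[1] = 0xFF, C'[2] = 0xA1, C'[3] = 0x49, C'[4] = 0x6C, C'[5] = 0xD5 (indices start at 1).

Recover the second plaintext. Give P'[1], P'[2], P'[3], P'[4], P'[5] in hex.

In CTR with a reused counter, both messages share the same keystream S_i, so C_i ⊕ C'_i = P_i ⊕ P'_i and thus P'_i = P_i ⊕ C_i ⊕ C'_i.
P'[1]: 0xAE ⊕ 0x0E ⊕ 0xFF = 0x5F.
P'[2]: 0x7F ⊕ 0xDE ⊕ 0xA1 = 0x00.
P'[3]: 0x96 ⊕ 0x34 ⊕ 0x49 = 0xEB.
P'[4]: 0x0D ⊕ 0xAE ⊕ 0x6C = 0xCF.
P'[5]: 0xD2 ⊕ 0x76 ⊕ 0xD5 = 0x71.

P'[1] = 0x5F, P'[2] = 0x00, P'[3] = 0xEB, P'[4] = 0xCF, P'[5] = 0x71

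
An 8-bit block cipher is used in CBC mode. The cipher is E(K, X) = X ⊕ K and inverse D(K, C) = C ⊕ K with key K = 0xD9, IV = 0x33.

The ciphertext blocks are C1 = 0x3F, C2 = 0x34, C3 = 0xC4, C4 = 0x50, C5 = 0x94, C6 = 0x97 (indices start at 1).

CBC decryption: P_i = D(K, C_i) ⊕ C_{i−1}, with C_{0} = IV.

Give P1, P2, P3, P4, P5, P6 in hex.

P1: D(K, 0x3F) = 0xE6; 0xE6 ⊕ 0x33 = 0xD5.
P2: D(K, 0x34) = 0xED; 0xED ⊕ 0x3F = 0xD2.
P3: D(K, 0xC4) = 0x1D; 0x1D ⊕ 0x34 = 0x29.
P4: D(K, 0x50) = 0x89; 0x89 ⊕ 0xC4 = 0x4D.
P5: D(K, 0x94) = 0x4D; 0x4D ⊕ 0x50 = 0x1D.
P6: D(K, 0x97) = 0x4E; 0x4E ⊕ 0x94 = 0xDA.

P1 = 0xD5, P2 = 0xD2, P3 = 0x29, P4 = 0x4D, P5 = 0x1D, P6 = 0xDA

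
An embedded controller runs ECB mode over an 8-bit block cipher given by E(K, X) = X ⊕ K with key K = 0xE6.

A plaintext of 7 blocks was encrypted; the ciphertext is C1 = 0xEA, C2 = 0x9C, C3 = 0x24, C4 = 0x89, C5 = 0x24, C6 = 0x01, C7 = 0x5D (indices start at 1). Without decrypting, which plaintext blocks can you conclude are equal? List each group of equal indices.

P3 = P5

ECB encrypts each block independently with the same key, so equal ciphertext blocks imply equal plaintext blocks.
C3 = C5 = 0x24, so P3 = P5.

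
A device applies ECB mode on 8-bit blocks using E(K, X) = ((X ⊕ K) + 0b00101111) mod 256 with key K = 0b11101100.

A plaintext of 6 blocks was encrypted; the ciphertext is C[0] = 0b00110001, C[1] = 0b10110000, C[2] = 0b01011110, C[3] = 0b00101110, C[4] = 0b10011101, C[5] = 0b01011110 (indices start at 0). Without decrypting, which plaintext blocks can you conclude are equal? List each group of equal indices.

ECB encrypts each block independently with the same key, so equal ciphertext blocks imply equal plaintext blocks.
C[2] = C[5] = 0b01011110, so P[2] = P[5].

P[2] = P[5]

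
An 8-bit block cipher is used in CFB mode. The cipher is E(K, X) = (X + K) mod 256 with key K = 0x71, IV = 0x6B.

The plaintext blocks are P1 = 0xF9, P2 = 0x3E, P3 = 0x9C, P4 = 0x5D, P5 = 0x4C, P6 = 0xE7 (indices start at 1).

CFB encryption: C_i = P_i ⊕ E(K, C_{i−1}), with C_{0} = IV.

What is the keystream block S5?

C1: E(K, 0x6B) = 0xDC; 0xF9 ⊕ 0xDC = 0x25.
C2: E(K, 0x25) = 0x96; 0x3E ⊕ 0x96 = 0xA8.
C3: E(K, 0xA8) = 0x19; 0x9C ⊕ 0x19 = 0x85.
C4: E(K, 0x85) = 0xF6; 0x5D ⊕ 0xF6 = 0xAB.
C5: E(K, 0xAB) = 0x1C; 0x4C ⊕ 0x1C = 0x50.
So S5 = 0x1C.

0x1C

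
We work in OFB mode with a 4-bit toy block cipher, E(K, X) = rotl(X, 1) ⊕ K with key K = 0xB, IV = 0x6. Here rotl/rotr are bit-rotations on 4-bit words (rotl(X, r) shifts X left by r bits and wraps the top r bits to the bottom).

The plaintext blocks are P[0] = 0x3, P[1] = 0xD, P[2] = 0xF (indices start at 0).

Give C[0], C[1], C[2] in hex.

C[0] = 0x4, C[1] = 0x8, C[2] = 0xE

OFB encryption: S_i = E(K, S_{i−1}) with S_{−1} = IV; C_i = P_i ⊕ S_i.
C[0]: S = E(K, 0x6) = 0x7; 0x3 ⊕ 0x7 = 0x4.
C[1]: S = E(K, 0x7) = 0x5; 0xD ⊕ 0x5 = 0x8.
C[2]: S = E(K, 0x5) = 0x1; 0xF ⊕ 0x1 = 0xE.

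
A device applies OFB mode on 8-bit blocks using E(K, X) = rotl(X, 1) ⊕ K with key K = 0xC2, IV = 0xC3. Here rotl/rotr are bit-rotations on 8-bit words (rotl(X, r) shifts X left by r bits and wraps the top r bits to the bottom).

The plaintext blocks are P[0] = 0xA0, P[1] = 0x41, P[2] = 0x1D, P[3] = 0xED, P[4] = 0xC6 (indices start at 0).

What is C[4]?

C[4] = 0xC8

OFB encryption: S_i = E(K, S_{i−1}) with S_{−1} = IV; C_i = P_i ⊕ S_i.
C[0]: S = E(K, 0xC3) = 0x45; 0xA0 ⊕ 0x45 = 0xE5.
C[1]: S = E(K, 0x45) = 0x48; 0x41 ⊕ 0x48 = 0x09.
C[2]: S = E(K, 0x48) = 0x52; 0x1D ⊕ 0x52 = 0x4F.
C[3]: S = E(K, 0x52) = 0x66; 0xED ⊕ 0x66 = 0x8B.
C[4]: S = E(K, 0x66) = 0x0E; 0xC6 ⊕ 0x0E = 0xC8.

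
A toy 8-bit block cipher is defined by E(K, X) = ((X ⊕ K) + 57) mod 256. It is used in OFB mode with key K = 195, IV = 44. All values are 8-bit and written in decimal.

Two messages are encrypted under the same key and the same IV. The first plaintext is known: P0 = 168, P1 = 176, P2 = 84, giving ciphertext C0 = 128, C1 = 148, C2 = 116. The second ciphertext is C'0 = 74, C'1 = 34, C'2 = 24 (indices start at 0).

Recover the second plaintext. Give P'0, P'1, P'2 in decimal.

In OFB with a reused IV, both messages share the same keystream S_i, so C_i ⊕ C'_i = P_i ⊕ P'_i and thus P'_i = P_i ⊕ C_i ⊕ C'_i.
P'0: 168 ⊕ 128 ⊕ 74 = 98.
P'1: 176 ⊕ 148 ⊕ 34 = 6.
P'2: 84 ⊕ 116 ⊕ 24 = 56.

P'0 = 98, P'1 = 6, P'2 = 56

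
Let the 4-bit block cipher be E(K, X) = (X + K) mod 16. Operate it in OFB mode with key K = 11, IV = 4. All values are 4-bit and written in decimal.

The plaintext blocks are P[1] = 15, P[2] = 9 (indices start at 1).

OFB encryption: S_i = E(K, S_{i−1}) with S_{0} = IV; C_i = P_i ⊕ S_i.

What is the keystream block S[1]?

C[1]: S = E(K, 4) = 15; 15 ⊕ 15 = 0.
So S[1] = 15.

15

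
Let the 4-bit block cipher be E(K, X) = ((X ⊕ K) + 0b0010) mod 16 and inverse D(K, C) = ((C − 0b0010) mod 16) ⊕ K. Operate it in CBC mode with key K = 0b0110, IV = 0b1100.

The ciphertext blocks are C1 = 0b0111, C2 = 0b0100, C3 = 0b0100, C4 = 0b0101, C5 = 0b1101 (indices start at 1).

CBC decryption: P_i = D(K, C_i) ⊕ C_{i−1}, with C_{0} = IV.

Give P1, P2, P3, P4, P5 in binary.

P1 = 0b1111, P2 = 0b0011, P3 = 0b0000, P4 = 0b0001, P5 = 0b1000

P1: D(K, 0b0111) = 0b0011; 0b0011 ⊕ 0b1100 = 0b1111.
P2: D(K, 0b0100) = 0b0100; 0b0100 ⊕ 0b0111 = 0b0011.
P3: D(K, 0b0100) = 0b0100; 0b0100 ⊕ 0b0100 = 0b0000.
P4: D(K, 0b0101) = 0b0101; 0b0101 ⊕ 0b0100 = 0b0001.
P5: D(K, 0b1101) = 0b1101; 0b1101 ⊕ 0b0101 = 0b1000.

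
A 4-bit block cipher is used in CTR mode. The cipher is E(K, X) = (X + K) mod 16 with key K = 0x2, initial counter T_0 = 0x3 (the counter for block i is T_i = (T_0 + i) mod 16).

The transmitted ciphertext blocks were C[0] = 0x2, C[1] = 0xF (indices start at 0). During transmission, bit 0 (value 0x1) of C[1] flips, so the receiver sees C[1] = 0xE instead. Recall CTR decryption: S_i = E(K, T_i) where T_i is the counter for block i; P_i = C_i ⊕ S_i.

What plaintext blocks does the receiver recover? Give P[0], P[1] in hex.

Only C[1] changed, to 0xE. In CTR, a change in C_i flips the same bit in P_i only; the keystream is unaffected. Decrypting the received ciphertext:
P[0]: T = 0x3, S = E(K, T) = 0x5; 0x2 ⊕ 0x5 = 0x7.
P[1]: T = 0x4, S = E(K, T) = 0x6; 0xE ⊕ 0x6 = 0x8.
Blocks that differ from the original plaintext: P[1].

P[0] = 0x7, P[1] = 0x8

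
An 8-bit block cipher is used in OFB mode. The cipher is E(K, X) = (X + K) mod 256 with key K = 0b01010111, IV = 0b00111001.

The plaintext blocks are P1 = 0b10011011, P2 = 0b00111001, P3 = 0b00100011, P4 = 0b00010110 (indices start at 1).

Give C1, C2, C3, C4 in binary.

C1 = 0b00001011, C2 = 0b11011110, C3 = 0b00011101, C4 = 0b10000011

OFB encryption: S_i = E(K, S_{i−1}) with S_{0} = IV; C_i = P_i ⊕ S_i.
C1: S = E(K, 0b00111001) = 0b10010000; 0b10011011 ⊕ 0b10010000 = 0b00001011.
C2: S = E(K, 0b10010000) = 0b11100111; 0b00111001 ⊕ 0b11100111 = 0b11011110.
C3: S = E(K, 0b11100111) = 0b00111110; 0b00100011 ⊕ 0b00111110 = 0b00011101.
C4: S = E(K, 0b00111110) = 0b10010101; 0b00010110 ⊕ 0b10010101 = 0b10000011.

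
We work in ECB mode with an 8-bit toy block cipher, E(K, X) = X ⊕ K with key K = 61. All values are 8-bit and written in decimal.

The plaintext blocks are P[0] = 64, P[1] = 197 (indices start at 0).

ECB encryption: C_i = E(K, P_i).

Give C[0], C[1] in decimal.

C[0] = 125, C[1] = 248

C[0]: E(K, 64) = 125.
C[1]: E(K, 197) = 248.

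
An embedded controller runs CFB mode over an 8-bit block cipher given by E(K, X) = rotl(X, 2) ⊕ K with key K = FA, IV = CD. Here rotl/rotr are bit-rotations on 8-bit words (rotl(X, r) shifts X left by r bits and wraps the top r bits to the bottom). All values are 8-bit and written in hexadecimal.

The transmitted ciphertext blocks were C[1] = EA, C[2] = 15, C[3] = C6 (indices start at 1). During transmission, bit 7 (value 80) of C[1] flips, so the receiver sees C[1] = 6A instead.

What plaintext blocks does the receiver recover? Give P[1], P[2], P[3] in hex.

CFB decryption: P_i = C_i ⊕ E(K, C_{i−1}), with C_{0} = IV.
Only C[1] changed, to 6A. In CFB, a change in C_i flips the same bit in P_i and garbles P_{i+1}. Decrypting the received ciphertext:
P[1]: E(K, CD) = CD; 6A ⊕ CD = A7.
P[2]: E(K, 6A) = 53; 15 ⊕ 53 = 46.
P[3]: E(K, 15) = AE; C6 ⊕ AE = 68.
Blocks that differ from the original plaintext: P[1], P[2].

P[1] = A7, P[2] = 46, P[3] = 68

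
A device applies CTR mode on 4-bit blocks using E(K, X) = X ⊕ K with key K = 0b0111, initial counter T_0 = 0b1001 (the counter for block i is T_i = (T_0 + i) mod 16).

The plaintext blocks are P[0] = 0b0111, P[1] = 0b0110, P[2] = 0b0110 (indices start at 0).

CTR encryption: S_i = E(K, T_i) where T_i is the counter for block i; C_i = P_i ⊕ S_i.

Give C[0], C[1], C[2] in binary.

C[0] = 0b1001, C[1] = 0b1011, C[2] = 0b1010

C[0]: T = 0b1001, S = E(K, T) = 0b1110; 0b0111 ⊕ 0b1110 = 0b1001.
C[1]: T = 0b1010, S = E(K, T) = 0b1101; 0b0110 ⊕ 0b1101 = 0b1011.
C[2]: T = 0b1011, S = E(K, T) = 0b1100; 0b0110 ⊕ 0b1100 = 0b1010.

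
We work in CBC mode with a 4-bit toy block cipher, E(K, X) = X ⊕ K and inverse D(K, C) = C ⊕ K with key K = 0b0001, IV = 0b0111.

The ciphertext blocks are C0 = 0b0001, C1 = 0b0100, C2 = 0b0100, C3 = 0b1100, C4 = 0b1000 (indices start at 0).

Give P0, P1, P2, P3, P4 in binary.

P0 = 0b0111, P1 = 0b0100, P2 = 0b0001, P3 = 0b1001, P4 = 0b0101

CBC decryption: P_i = D(K, C_i) ⊕ C_{i−1}, with C_{−1} = IV.
P0: D(K, 0b0001) = 0b0000; 0b0000 ⊕ 0b0111 = 0b0111.
P1: D(K, 0b0100) = 0b0101; 0b0101 ⊕ 0b0001 = 0b0100.
P2: D(K, 0b0100) = 0b0101; 0b0101 ⊕ 0b0100 = 0b0001.
P3: D(K, 0b1100) = 0b1101; 0b1101 ⊕ 0b0100 = 0b1001.
P4: D(K, 0b1000) = 0b1001; 0b1001 ⊕ 0b1100 = 0b0101.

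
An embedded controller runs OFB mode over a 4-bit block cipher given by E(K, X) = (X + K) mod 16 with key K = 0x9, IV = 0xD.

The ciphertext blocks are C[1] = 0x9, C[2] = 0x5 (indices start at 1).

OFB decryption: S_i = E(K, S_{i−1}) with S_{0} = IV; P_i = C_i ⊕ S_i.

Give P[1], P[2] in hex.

P[1] = 0xF, P[2] = 0xA

P[1]: S = E(K, 0xD) = 0x6; 0x9 ⊕ 0x6 = 0xF.
P[2]: S = E(K, 0x6) = 0xF; 0x5 ⊕ 0xF = 0xA.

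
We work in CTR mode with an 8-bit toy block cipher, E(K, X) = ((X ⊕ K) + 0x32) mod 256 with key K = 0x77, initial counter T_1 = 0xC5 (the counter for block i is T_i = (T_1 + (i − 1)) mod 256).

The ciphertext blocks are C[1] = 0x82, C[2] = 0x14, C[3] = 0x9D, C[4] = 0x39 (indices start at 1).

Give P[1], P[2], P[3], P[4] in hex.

CTR decryption: S_i = E(K, T_i) where T_i is the counter for block i; P_i = C_i ⊕ S_i.
P[1]: T = 0xC5, S = E(K, T) = 0xE4; 0x82 ⊕ 0xE4 = 0x66.
P[2]: T = 0xC6, S = E(K, T) = 0xE3; 0x14 ⊕ 0xE3 = 0xF7.
P[3]: T = 0xC7, S = E(K, T) = 0xE2; 0x9D ⊕ 0xE2 = 0x7F.
P[4]: T = 0xC8, S = E(K, T) = 0xF1; 0x39 ⊕ 0xF1 = 0xC8.

P[1] = 0x66, P[2] = 0xF7, P[3] = 0x7F, P[4] = 0xC8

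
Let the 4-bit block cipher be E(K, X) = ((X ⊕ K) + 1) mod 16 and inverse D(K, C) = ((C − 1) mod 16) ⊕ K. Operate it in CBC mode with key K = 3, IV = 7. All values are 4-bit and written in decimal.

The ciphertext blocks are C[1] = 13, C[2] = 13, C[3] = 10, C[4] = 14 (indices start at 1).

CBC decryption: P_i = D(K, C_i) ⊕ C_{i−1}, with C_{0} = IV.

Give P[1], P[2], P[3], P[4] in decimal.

P[1]: D(K, 13) = 15; 15 ⊕ 7 = 8.
P[2]: D(K, 13) = 15; 15 ⊕ 13 = 2.
P[3]: D(K, 10) = 10; 10 ⊕ 13 = 7.
P[4]: D(K, 14) = 14; 14 ⊕ 10 = 4.

P[1] = 8, P[2] = 2, P[3] = 7, P[4] = 4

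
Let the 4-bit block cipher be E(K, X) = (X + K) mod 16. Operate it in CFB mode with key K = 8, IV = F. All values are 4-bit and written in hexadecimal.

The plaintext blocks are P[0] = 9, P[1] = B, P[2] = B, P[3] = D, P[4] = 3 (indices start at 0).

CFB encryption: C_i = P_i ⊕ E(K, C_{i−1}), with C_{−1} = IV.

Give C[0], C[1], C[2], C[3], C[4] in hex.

C[0]: E(K, F) = 7; 9 ⊕ 7 = E.
C[1]: E(K, E) = 6; B ⊕ 6 = D.
C[2]: E(K, D) = 5; B ⊕ 5 = E.
C[3]: E(K, E) = 6; D ⊕ 6 = B.
C[4]: E(K, B) = 3; 3 ⊕ 3 = 0.

C[0] = E, C[1] = D, C[2] = E, C[3] = B, C[4] = 0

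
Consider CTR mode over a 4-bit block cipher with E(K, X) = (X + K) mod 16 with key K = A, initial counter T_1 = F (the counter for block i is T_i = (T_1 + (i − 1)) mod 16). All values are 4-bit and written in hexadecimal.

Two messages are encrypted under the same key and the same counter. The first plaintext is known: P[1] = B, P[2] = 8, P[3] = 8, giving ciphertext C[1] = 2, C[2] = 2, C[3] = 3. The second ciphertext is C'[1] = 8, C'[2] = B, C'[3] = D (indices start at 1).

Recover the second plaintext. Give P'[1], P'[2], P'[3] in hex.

P'[1] = 1, P'[2] = 1, P'[3] = 6

In CTR with a reused counter, both messages share the same keystream S_i, so C_i ⊕ C'_i = P_i ⊕ P'_i and thus P'_i = P_i ⊕ C_i ⊕ C'_i.
P'[1]: B ⊕ 2 ⊕ 8 = 1.
P'[2]: 8 ⊕ 2 ⊕ B = 1.
P'[3]: 8 ⊕ 3 ⊕ D = 6.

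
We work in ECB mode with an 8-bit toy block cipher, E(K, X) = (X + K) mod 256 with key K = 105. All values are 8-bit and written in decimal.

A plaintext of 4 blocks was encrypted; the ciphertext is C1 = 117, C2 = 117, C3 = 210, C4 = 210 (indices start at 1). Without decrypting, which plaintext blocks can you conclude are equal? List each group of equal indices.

ECB encrypts each block independently with the same key, so equal ciphertext blocks imply equal plaintext blocks.
C1 = C2 = 117, so P1 = P2.
C3 = C4 = 210, so P3 = P4.

P1 = P2; P3 = P4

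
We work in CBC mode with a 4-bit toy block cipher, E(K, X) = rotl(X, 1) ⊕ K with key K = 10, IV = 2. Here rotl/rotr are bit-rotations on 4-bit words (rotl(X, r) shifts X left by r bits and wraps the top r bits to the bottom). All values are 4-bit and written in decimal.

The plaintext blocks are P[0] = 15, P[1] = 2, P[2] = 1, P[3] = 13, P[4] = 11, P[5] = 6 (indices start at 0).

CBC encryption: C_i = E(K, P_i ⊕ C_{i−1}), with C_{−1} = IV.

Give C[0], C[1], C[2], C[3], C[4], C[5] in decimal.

C[0] = 1, C[1] = 12, C[2] = 1, C[3] = 3, C[4] = 11, C[5] = 1

C[0]: P[0] ⊕ 2 = 13; E(K, 13) = 1.
C[1]: P[1] ⊕ 1 = 3; E(K, 3) = 12.
C[2]: P[2] ⊕ 12 = 13; E(K, 13) = 1.
C[3]: P[3] ⊕ 1 = 12; E(K, 12) = 3.
C[4]: P[4] ⊕ 3 = 8; E(K, 8) = 11.
C[5]: P[5] ⊕ 11 = 13; E(K, 13) = 1.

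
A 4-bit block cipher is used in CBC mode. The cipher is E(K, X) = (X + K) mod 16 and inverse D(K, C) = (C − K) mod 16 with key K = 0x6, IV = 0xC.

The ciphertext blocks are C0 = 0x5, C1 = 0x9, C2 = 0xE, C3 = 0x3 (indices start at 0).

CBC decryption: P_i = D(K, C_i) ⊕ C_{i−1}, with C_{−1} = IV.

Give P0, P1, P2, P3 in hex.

P0: D(K, 0x5) = 0xF; 0xF ⊕ 0xC = 0x3.
P1: D(K, 0x9) = 0x3; 0x3 ⊕ 0x5 = 0x6.
P2: D(K, 0xE) = 0x8; 0x8 ⊕ 0x9 = 0x1.
P3: D(K, 0x3) = 0xD; 0xD ⊕ 0xE = 0x3.

P0 = 0x3, P1 = 0x6, P2 = 0x1, P3 = 0x3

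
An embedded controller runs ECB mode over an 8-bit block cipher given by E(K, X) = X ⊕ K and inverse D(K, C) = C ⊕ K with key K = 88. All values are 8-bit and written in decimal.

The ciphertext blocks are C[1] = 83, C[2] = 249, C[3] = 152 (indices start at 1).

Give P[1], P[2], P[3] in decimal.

ECB decryption: P_i = D(K, C_i).
P[1]: D(K, 83) = 11.
P[2]: D(K, 249) = 161.
P[3]: D(K, 152) = 192.

P[1] = 11, P[2] = 161, P[3] = 192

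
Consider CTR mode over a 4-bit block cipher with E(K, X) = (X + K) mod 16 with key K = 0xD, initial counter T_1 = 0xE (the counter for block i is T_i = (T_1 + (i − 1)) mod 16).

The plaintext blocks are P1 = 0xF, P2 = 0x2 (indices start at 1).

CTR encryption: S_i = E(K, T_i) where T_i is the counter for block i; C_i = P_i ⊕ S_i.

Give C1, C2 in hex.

C1: T = 0xE, S = E(K, T) = 0xB; 0xF ⊕ 0xB = 0x4.
C2: T = 0xF, S = E(K, T) = 0xC; 0x2 ⊕ 0xC = 0xE.

C1 = 0x4, C2 = 0xE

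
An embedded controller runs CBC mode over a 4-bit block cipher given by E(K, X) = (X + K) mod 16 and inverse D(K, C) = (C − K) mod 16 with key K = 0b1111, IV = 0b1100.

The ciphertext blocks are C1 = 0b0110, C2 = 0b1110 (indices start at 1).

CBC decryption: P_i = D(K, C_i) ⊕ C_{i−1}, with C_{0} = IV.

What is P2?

P2 = 0b1001

P2: D(K, 0b1110) = 0b1111; 0b1111 ⊕ 0b0110 = 0b1001.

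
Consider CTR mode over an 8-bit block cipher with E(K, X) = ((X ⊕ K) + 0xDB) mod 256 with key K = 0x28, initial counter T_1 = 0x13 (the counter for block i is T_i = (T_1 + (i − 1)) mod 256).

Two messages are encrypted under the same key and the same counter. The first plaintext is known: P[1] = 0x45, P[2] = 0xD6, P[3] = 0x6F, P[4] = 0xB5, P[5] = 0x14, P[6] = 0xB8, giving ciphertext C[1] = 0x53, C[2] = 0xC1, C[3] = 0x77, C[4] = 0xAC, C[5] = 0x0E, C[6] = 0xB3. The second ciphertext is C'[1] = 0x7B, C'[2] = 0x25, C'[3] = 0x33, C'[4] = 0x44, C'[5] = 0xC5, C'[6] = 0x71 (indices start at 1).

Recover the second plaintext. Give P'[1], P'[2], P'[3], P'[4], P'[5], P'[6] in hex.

In CTR with a reused counter, both messages share the same keystream S_i, so C_i ⊕ C'_i = P_i ⊕ P'_i and thus P'_i = P_i ⊕ C_i ⊕ C'_i.
P'[1]: 0x45 ⊕ 0x53 ⊕ 0x7B = 0x6D.
P'[2]: 0xD6 ⊕ 0xC1 ⊕ 0x25 = 0x32.
P'[3]: 0x6F ⊕ 0x77 ⊕ 0x33 = 0x2B.
P'[4]: 0xB5 ⊕ 0xAC ⊕ 0x44 = 0x5D.
P'[5]: 0x14 ⊕ 0x0E ⊕ 0xC5 = 0xDF.
P'[6]: 0xB8 ⊕ 0xB3 ⊕ 0x71 = 0x7A.

P'[1] = 0x6D, P'[2] = 0x32, P'[3] = 0x2B, P'[4] = 0x5D, P'[5] = 0xDF, P'[6] = 0x7A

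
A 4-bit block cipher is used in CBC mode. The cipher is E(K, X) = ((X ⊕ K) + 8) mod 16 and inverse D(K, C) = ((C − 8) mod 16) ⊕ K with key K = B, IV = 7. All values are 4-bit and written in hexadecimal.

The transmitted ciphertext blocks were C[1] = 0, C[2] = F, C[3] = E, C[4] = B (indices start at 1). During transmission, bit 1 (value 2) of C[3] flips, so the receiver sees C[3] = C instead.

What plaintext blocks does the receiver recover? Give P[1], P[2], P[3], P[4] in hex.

P[1] = 4, P[2] = C, P[3] = 0, P[4] = 4

CBC decryption: P_i = D(K, C_i) ⊕ C_{i−1}, with C_{0} = IV.
Only C[3] changed, to C. In CBC, a change in C_i garbles P_i and flips the same bit in P_{i+1}. Decrypting the received ciphertext:
P[1]: D(K, 0) = 3; 3 ⊕ 7 = 4.
P[2]: D(K, F) = C; C ⊕ 0 = C.
P[3]: D(K, C) = F; F ⊕ F = 0.
P[4]: D(K, B) = 8; 8 ⊕ C = 4.
Blocks that differ from the original plaintext: P[3], P[4].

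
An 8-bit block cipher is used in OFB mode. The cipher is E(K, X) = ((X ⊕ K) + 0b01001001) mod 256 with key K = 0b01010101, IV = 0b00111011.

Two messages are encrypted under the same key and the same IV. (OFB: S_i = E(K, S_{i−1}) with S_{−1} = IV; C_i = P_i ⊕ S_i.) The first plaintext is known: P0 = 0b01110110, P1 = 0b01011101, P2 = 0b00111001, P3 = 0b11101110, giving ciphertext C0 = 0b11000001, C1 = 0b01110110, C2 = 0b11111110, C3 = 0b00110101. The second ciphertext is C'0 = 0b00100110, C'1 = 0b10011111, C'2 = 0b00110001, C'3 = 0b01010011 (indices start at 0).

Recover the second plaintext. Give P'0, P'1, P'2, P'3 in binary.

In OFB with a reused IV, both messages share the same keystream S_i, so C_i ⊕ C'_i = P_i ⊕ P'_i and thus P'_i = P_i ⊕ C_i ⊕ C'_i.
P'0: 0b01110110 ⊕ 0b11000001 ⊕ 0b00100110 = 0b10010001.
P'1: 0b01011101 ⊕ 0b01110110 ⊕ 0b10011111 = 0b10110100.
P'2: 0b00111001 ⊕ 0b11111110 ⊕ 0b00110001 = 0b11110110.
P'3: 0b11101110 ⊕ 0b00110101 ⊕ 0b01010011 = 0b10001000.

P'0 = 0b10010001, P'1 = 0b10110100, P'2 = 0b11110110, P'3 = 0b10001000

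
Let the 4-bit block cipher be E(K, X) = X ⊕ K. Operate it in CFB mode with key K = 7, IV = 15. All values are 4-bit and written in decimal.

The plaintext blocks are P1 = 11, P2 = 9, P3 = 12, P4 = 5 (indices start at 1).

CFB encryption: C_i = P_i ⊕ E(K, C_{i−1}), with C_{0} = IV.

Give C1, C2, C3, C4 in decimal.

C1 = 3, C2 = 13, C3 = 6, C4 = 4

C1: E(K, 15) = 8; 11 ⊕ 8 = 3.
C2: E(K, 3) = 4; 9 ⊕ 4 = 13.
C3: E(K, 13) = 10; 12 ⊕ 10 = 6.
C4: E(K, 6) = 1; 5 ⊕ 1 = 4.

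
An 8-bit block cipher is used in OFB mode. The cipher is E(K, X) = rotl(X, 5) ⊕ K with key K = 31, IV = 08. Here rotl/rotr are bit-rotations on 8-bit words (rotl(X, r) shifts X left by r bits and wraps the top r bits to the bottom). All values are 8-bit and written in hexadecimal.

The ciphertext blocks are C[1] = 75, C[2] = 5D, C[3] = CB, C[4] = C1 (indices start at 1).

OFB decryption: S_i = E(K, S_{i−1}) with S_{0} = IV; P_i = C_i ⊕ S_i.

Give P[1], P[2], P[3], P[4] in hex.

P[1] = 45, P[2] = 6A, P[3] = 1C, P[4] = 0A

P[1]: S = E(K, 08) = 30; 75 ⊕ 30 = 45.
P[2]: S = E(K, 30) = 37; 5D ⊕ 37 = 6A.
P[3]: S = E(K, 37) = D7; CB ⊕ D7 = 1C.
P[4]: S = E(K, D7) = CB; C1 ⊕ CB = 0A.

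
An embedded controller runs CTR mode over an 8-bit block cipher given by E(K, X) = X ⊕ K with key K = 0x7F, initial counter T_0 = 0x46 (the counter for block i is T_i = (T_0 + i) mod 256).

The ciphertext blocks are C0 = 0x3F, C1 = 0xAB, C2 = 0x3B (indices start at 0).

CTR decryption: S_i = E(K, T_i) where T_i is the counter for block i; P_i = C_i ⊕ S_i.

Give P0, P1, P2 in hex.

P0 = 0x06, P1 = 0x93, P2 = 0x0C

P0: T = 0x46, S = E(K, T) = 0x39; 0x3F ⊕ 0x39 = 0x06.
P1: T = 0x47, S = E(K, T) = 0x38; 0xAB ⊕ 0x38 = 0x93.
P2: T = 0x48, S = E(K, T) = 0x37; 0x3B ⊕ 0x37 = 0x0C.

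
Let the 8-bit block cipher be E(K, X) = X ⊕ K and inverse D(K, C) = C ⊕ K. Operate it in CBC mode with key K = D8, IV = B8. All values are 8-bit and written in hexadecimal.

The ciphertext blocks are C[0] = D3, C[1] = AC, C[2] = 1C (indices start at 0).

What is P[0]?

P[0] = B3

CBC decryption: P_i = D(K, C_i) ⊕ C_{i−1}, with C_{−1} = IV.
P[0]: D(K, D3) = 0B; 0B ⊕ B8 = B3.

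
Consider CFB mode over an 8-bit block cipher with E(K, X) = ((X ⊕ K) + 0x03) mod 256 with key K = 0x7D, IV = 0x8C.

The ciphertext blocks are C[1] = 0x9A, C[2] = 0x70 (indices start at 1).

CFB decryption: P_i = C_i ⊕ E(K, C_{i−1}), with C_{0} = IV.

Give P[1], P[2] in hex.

P[1]: E(K, 0x8C) = 0xF4; 0x9A ⊕ 0xF4 = 0x6E.
P[2]: E(K, 0x9A) = 0xEA; 0x70 ⊕ 0xEA = 0x9A.

P[1] = 0x6E, P[2] = 0x9A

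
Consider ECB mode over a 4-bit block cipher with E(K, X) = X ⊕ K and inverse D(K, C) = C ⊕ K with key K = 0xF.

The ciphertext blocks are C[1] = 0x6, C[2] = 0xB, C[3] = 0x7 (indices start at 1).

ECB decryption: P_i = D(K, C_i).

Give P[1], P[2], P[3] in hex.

P[1] = 0x9, P[2] = 0x4, P[3] = 0x8

P[1]: D(K, 0x6) = 0x9.
P[2]: D(K, 0xB) = 0x4.
P[3]: D(K, 0x7) = 0x8.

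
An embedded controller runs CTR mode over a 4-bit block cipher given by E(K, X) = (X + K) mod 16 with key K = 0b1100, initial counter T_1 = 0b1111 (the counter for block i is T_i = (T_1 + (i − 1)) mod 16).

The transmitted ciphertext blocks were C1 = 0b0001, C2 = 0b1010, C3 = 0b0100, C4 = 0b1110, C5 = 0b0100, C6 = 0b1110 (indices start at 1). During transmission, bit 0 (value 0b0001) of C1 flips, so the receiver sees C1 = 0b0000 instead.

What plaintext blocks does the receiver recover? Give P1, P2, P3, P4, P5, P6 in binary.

P1 = 0b1011, P2 = 0b0110, P3 = 0b1001, P4 = 0b0000, P5 = 0b1011, P6 = 0b1110

CTR decryption: S_i = E(K, T_i) where T_i is the counter for block i; P_i = C_i ⊕ S_i.
Only C1 changed, to 0b0000. In CTR, a change in C_i flips the same bit in P_i only; the keystream is unaffected. Decrypting the received ciphertext:
P1: T = 0b1111, S = E(K, T) = 0b1011; 0b0000 ⊕ 0b1011 = 0b1011.
P2: T = 0b0000, S = E(K, T) = 0b1100; 0b1010 ⊕ 0b1100 = 0b0110.
P3: T = 0b0001, S = E(K, T) = 0b1101; 0b0100 ⊕ 0b1101 = 0b1001.
P4: T = 0b0010, S = E(K, T) = 0b1110; 0b1110 ⊕ 0b1110 = 0b0000.
P5: T = 0b0011, S = E(K, T) = 0b1111; 0b0100 ⊕ 0b1111 = 0b1011.
P6: T = 0b0100, S = E(K, T) = 0b0000; 0b1110 ⊕ 0b0000 = 0b1110.
Blocks that differ from the original plaintext: P1.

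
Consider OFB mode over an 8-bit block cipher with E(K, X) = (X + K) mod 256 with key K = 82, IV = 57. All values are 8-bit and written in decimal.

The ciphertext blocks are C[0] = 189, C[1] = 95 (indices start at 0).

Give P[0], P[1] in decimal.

OFB decryption: S_i = E(K, S_{i−1}) with S_{−1} = IV; P_i = C_i ⊕ S_i.
P[0]: S = E(K, 57) = 139; 189 ⊕ 139 = 54.
P[1]: S = E(K, 139) = 221; 95 ⊕ 221 = 130.

P[0] = 54, P[1] = 130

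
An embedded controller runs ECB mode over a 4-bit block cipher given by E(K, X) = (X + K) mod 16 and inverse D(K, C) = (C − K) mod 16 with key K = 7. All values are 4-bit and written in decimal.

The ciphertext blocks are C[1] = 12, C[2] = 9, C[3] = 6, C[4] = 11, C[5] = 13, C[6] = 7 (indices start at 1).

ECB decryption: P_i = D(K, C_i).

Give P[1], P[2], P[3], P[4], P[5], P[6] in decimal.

P[1] = 5, P[2] = 2, P[3] = 15, P[4] = 4, P[5] = 6, P[6] = 0

P[1]: D(K, 12) = 5.
P[2]: D(K, 9) = 2.
P[3]: D(K, 6) = 15.
P[4]: D(K, 11) = 4.
P[5]: D(K, 13) = 6.
P[6]: D(K, 7) = 0.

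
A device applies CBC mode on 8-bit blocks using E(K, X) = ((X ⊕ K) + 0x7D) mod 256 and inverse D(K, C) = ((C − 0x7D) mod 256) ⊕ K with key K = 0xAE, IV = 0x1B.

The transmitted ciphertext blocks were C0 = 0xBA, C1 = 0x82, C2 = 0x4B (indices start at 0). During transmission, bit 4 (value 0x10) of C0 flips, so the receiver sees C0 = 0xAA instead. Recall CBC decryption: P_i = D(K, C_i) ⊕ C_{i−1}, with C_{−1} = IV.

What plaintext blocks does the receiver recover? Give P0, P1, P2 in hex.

Only C0 changed, to 0xAA. In CBC, a change in C_i garbles P_i and flips the same bit in P_{i+1}. Decrypting the received ciphertext:
P0: D(K, 0xAA) = 0x83; 0x83 ⊕ 0x1B = 0x98.
P1: D(K, 0x82) = 0xAB; 0xAB ⊕ 0xAA = 0x01.
P2: D(K, 0x4B) = 0x60; 0x60 ⊕ 0x82 = 0xE2.
Blocks that differ from the original plaintext: P0, P1.

P0 = 0x98, P1 = 0x01, P2 = 0xE2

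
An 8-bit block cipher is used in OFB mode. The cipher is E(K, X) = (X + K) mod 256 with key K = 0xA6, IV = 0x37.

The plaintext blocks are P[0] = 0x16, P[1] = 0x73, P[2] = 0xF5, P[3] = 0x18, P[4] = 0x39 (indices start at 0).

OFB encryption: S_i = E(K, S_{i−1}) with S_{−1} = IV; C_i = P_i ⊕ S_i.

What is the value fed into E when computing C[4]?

C[0]: S = E(K, 0x37) = 0xDD; 0x16 ⊕ 0xDD = 0xCB.
C[1]: S = E(K, 0xDD) = 0x83; 0x73 ⊕ 0x83 = 0xF0.
C[2]: S = E(K, 0x83) = 0x29; 0xF5 ⊕ 0x29 = 0xDC.
C[3]: S = E(K, 0x29) = 0xCF; 0x18 ⊕ 0xCF = 0xD7.
C[4]: S = E(K, 0xCF) = 0x75; 0x39 ⊕ 0x75 = 0x4C.
So the input to E for block [4] is 0xCF.

0xCF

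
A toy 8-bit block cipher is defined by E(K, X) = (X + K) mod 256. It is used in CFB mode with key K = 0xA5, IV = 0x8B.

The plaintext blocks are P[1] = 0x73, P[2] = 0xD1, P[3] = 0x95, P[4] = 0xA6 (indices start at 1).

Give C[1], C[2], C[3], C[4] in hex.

C[1] = 0x43, C[2] = 0x39, C[3] = 0x4B, C[4] = 0x56

CFB encryption: C_i = P_i ⊕ E(K, C_{i−1}), with C_{0} = IV.
C[1]: E(K, 0x8B) = 0x30; 0x73 ⊕ 0x30 = 0x43.
C[2]: E(K, 0x43) = 0xE8; 0xD1 ⊕ 0xE8 = 0x39.
C[3]: E(K, 0x39) = 0xDE; 0x95 ⊕ 0xDE = 0x4B.
C[4]: E(K, 0x4B) = 0xF0; 0xA6 ⊕ 0xF0 = 0x56.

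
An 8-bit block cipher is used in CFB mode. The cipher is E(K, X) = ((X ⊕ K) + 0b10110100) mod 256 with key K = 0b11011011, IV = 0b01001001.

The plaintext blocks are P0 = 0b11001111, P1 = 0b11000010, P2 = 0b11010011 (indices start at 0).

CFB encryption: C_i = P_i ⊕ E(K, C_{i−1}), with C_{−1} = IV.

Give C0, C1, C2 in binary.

C0: E(K, 0b01001001) = 0b01000110; 0b11001111 ⊕ 0b01000110 = 0b10001001.
C1: E(K, 0b10001001) = 0b00000110; 0b11000010 ⊕ 0b00000110 = 0b11000100.
C2: E(K, 0b11000100) = 0b11010011; 0b11010011 ⊕ 0b11010011 = 0b00000000.

C0 = 0b10001001, C1 = 0b11000100, C2 = 0b00000000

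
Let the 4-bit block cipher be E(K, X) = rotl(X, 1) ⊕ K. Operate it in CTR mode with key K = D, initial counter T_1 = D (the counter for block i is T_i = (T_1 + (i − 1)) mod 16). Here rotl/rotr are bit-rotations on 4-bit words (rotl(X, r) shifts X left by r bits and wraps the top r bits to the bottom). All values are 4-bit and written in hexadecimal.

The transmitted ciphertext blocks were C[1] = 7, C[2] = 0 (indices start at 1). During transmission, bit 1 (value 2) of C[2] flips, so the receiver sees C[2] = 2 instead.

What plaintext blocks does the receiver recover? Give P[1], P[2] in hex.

CTR decryption: S_i = E(K, T_i) where T_i is the counter for block i; P_i = C_i ⊕ S_i.
Only C[2] changed, to 2. In CTR, a change in C_i flips the same bit in P_i only; the keystream is unaffected. Decrypting the received ciphertext:
P[1]: T = D, S = E(K, T) = 6; 7 ⊕ 6 = 1.
P[2]: T = E, S = E(K, T) = 0; 2 ⊕ 0 = 2.
Blocks that differ from the original plaintext: P[2].

P[1] = 1, P[2] = 2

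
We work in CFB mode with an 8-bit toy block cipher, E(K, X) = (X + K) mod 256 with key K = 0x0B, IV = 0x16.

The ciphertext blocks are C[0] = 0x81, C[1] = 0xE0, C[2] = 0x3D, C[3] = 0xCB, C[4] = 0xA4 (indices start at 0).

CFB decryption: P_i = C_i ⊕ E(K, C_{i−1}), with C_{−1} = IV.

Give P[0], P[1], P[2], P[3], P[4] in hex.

P[0]: E(K, 0x16) = 0x21; 0x81 ⊕ 0x21 = 0xA0.
P[1]: E(K, 0x81) = 0x8C; 0xE0 ⊕ 0x8C = 0x6C.
P[2]: E(K, 0xE0) = 0xEB; 0x3D ⊕ 0xEB = 0xD6.
P[3]: E(K, 0x3D) = 0x48; 0xCB ⊕ 0x48 = 0x83.
P[4]: E(K, 0xCB) = 0xD6; 0xA4 ⊕ 0xD6 = 0x72.

P[0] = 0xA0, P[1] = 0x6C, P[2] = 0xD6, P[3] = 0x83, P[4] = 0x72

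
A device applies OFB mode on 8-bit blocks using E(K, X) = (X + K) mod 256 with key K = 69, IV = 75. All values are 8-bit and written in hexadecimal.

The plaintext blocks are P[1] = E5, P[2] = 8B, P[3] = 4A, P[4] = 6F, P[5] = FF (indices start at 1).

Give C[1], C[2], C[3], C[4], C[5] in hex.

C[1] = 3B, C[2] = CC, C[3] = FA, C[4] = 76, C[5] = 7D

OFB encryption: S_i = E(K, S_{i−1}) with S_{0} = IV; C_i = P_i ⊕ S_i.
C[1]: S = E(K, 75) = DE; E5 ⊕ DE = 3B.
C[2]: S = E(K, DE) = 47; 8B ⊕ 47 = CC.
C[3]: S = E(K, 47) = B0; 4A ⊕ B0 = FA.
C[4]: S = E(K, B0) = 19; 6F ⊕ 19 = 76.
C[5]: S = E(K, 19) = 82; FF ⊕ 82 = 7D.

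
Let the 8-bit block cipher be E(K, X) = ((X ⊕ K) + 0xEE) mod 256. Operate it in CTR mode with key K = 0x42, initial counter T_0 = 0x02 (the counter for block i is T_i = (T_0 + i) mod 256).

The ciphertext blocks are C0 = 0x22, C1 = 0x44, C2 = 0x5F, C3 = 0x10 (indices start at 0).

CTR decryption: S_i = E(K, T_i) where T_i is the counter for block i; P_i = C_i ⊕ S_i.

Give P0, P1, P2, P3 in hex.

P0 = 0x0C, P1 = 0x6B, P2 = 0x6B, P3 = 0x25

P0: T = 0x02, S = E(K, T) = 0x2E; 0x22 ⊕ 0x2E = 0x0C.
P1: T = 0x03, S = E(K, T) = 0x2F; 0x44 ⊕ 0x2F = 0x6B.
P2: T = 0x04, S = E(K, T) = 0x34; 0x5F ⊕ 0x34 = 0x6B.
P3: T = 0x05, S = E(K, T) = 0x35; 0x10 ⊕ 0x35 = 0x25.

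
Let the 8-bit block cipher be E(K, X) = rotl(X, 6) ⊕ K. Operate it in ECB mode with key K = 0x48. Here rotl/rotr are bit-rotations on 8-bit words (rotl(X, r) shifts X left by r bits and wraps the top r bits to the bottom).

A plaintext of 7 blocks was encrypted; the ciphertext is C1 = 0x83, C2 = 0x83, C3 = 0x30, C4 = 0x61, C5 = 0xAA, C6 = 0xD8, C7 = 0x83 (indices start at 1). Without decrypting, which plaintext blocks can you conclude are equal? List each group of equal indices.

P1 = P2 = P7

ECB encrypts each block independently with the same key, so equal ciphertext blocks imply equal plaintext blocks.
C1 = C2 = C7 = 0x83, so P1 = P2 = P7.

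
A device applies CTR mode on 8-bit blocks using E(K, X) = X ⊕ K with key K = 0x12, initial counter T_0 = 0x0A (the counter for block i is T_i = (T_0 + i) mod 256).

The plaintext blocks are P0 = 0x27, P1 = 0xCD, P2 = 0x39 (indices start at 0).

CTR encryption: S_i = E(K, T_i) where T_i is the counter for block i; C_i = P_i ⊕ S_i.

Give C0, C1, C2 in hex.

C0: T = 0x0A, S = E(K, T) = 0x18; 0x27 ⊕ 0x18 = 0x3F.
C1: T = 0x0B, S = E(K, T) = 0x19; 0xCD ⊕ 0x19 = 0xD4.
C2: T = 0x0C, S = E(K, T) = 0x1E; 0x39 ⊕ 0x1E = 0x27.

C0 = 0x3F, C1 = 0xD4, C2 = 0x27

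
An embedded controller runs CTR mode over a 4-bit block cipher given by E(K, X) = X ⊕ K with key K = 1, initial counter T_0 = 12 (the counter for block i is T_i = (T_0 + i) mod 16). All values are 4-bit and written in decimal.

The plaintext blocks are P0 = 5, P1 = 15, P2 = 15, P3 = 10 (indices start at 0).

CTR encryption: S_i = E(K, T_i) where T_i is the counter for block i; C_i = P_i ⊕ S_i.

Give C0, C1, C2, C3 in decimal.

C0 = 8, C1 = 3, C2 = 0, C3 = 4

C0: T = 12, S = E(K, T) = 13; 5 ⊕ 13 = 8.
C1: T = 13, S = E(K, T) = 12; 15 ⊕ 12 = 3.
C2: T = 14, S = E(K, T) = 15; 15 ⊕ 15 = 0.
C3: T = 15, S = E(K, T) = 14; 10 ⊕ 14 = 4.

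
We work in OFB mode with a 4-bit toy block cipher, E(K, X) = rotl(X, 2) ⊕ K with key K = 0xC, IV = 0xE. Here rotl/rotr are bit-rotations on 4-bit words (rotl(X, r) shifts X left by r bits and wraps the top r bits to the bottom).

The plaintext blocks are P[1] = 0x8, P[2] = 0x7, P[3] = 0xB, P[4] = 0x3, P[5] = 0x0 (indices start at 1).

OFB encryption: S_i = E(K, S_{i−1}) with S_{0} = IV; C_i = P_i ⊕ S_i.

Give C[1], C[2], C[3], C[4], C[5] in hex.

C[1]: S = E(K, 0xE) = 0x7; 0x8 ⊕ 0x7 = 0xF.
C[2]: S = E(K, 0x7) = 0x1; 0x7 ⊕ 0x1 = 0x6.
C[3]: S = E(K, 0x1) = 0x8; 0xB ⊕ 0x8 = 0x3.
C[4]: S = E(K, 0x8) = 0xE; 0x3 ⊕ 0xE = 0xD.
C[5]: S = E(K, 0xE) = 0x7; 0x0 ⊕ 0x7 = 0x7.

C[1] = 0xF, C[2] = 0x6, C[3] = 0x3, C[4] = 0xD, C[5] = 0x7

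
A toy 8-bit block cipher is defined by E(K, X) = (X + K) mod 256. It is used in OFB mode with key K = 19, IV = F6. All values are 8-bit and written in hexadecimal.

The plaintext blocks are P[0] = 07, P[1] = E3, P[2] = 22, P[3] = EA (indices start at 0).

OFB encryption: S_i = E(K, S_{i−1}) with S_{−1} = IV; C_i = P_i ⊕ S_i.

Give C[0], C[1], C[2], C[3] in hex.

C[0] = 08, C[1] = CB, C[2] = 63, C[3] = B0

C[0]: S = E(K, F6) = 0F; 07 ⊕ 0F = 08.
C[1]: S = E(K, 0F) = 28; E3 ⊕ 28 = CB.
C[2]: S = E(K, 28) = 41; 22 ⊕ 41 = 63.
C[3]: S = E(K, 41) = 5A; EA ⊕ 5A = B0.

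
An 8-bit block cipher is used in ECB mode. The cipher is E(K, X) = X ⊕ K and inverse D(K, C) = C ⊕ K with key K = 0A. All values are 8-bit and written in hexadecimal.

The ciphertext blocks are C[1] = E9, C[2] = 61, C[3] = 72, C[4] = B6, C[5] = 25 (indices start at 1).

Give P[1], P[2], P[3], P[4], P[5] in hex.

ECB decryption: P_i = D(K, C_i).
P[1]: D(K, E9) = E3.
P[2]: D(K, 61) = 6B.
P[3]: D(K, 72) = 78.
P[4]: D(K, B6) = BC.
P[5]: D(K, 25) = 2F.

P[1] = E3, P[2] = 6B, P[3] = 78, P[4] = BC, P[5] = 2F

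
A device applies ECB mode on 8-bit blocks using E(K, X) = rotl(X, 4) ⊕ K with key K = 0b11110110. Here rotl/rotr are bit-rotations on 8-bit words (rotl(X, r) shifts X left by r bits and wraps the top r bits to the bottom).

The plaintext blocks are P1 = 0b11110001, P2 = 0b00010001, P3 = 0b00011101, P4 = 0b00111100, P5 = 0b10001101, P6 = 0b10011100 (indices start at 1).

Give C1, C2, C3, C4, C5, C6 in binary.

ECB encryption: C_i = E(K, P_i).
C1: E(K, 0b11110001) = 0b11101001.
C2: E(K, 0b00010001) = 0b11100111.
C3: E(K, 0b00011101) = 0b00100111.
C4: E(K, 0b00111100) = 0b00110101.
C5: E(K, 0b10001101) = 0b00101110.
C6: E(K, 0b10011100) = 0b00111111.

C1 = 0b11101001, C2 = 0b11100111, C3 = 0b00100111, C4 = 0b00110101, C5 = 0b00101110, C6 = 0b00111111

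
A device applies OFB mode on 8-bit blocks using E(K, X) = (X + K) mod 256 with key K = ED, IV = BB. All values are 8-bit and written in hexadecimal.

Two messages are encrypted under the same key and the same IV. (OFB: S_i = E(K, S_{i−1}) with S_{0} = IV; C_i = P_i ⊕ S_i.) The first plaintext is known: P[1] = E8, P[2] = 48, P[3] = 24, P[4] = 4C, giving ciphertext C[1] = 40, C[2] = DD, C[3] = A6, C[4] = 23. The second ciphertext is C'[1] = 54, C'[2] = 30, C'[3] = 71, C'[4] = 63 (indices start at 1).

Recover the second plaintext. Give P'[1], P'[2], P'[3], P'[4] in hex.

P'[1] = FC, P'[2] = A5, P'[3] = F3, P'[4] = 0C

In OFB with a reused IV, both messages share the same keystream S_i, so C_i ⊕ C'_i = P_i ⊕ P'_i and thus P'_i = P_i ⊕ C_i ⊕ C'_i.
P'[1]: E8 ⊕ 40 ⊕ 54 = FC.
P'[2]: 48 ⊕ DD ⊕ 30 = A5.
P'[3]: 24 ⊕ A6 ⊕ 71 = F3.
P'[4]: 4C ⊕ 23 ⊕ 63 = 0C.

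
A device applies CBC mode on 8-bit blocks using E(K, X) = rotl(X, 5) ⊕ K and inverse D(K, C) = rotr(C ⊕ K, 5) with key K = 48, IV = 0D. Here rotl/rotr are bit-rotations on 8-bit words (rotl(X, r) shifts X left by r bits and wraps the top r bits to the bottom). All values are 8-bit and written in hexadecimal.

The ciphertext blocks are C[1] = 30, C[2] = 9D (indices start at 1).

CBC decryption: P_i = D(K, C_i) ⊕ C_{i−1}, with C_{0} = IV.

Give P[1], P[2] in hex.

P[1] = CE, P[2] = 9E

P[1]: D(K, 30) = C3; C3 ⊕ 0D = CE.
P[2]: D(K, 9D) = AE; AE ⊕ 30 = 9E.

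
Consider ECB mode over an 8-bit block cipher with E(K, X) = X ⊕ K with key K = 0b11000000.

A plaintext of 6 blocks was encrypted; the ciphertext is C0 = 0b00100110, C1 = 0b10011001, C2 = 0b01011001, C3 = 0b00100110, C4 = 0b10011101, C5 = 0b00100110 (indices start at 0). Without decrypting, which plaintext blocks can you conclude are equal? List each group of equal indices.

ECB encrypts each block independently with the same key, so equal ciphertext blocks imply equal plaintext blocks.
C0 = C3 = C5 = 0b00100110, so P0 = P3 = P5.

P0 = P3 = P5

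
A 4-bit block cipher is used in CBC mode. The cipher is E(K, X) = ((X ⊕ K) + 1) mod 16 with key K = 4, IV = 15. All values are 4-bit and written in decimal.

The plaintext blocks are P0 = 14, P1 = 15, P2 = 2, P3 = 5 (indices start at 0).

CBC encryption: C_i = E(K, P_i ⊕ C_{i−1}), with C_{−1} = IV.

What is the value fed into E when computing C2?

C0: P0 ⊕ 15 = 1; E(K, 1) = 6.
C1: P1 ⊕ 6 = 9; E(K, 9) = 14.
C2: P2 ⊕ 14 = 12; E(K, 12) = 9.
So the input to E for block 2 is 12.

12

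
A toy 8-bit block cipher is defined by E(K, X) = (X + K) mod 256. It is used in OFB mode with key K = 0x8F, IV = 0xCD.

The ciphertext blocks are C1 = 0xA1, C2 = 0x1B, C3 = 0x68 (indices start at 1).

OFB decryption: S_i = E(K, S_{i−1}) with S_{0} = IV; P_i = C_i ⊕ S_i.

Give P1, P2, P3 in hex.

P1 = 0xFD, P2 = 0xF0, P3 = 0x12

P1: S = E(K, 0xCD) = 0x5C; 0xA1 ⊕ 0x5C = 0xFD.
P2: S = E(K, 0x5C) = 0xEB; 0x1B ⊕ 0xEB = 0xF0.
P3: S = E(K, 0xEB) = 0x7A; 0x68 ⊕ 0x7A = 0x12.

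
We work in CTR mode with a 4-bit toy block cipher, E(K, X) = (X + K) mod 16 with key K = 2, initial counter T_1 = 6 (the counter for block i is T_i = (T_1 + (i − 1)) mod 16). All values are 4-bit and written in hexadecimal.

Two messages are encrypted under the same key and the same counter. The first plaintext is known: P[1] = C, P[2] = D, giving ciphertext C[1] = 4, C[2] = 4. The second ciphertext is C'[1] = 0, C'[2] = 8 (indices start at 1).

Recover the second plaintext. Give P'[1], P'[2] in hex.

P'[1] = 8, P'[2] = 1

In CTR with a reused counter, both messages share the same keystream S_i, so C_i ⊕ C'_i = P_i ⊕ P'_i and thus P'_i = P_i ⊕ C_i ⊕ C'_i.
P'[1]: C ⊕ 4 ⊕ 0 = 8.
P'[2]: D ⊕ 4 ⊕ 8 = 1.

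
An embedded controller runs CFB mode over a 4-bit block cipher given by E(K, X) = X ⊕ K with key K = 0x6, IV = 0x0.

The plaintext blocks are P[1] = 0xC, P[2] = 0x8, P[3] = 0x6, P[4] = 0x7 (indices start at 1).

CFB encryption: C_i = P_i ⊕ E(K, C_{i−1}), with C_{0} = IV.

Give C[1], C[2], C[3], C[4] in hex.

C[1] = 0xA, C[2] = 0x4, C[3] = 0x4, C[4] = 0x5

C[1]: E(K, 0x0) = 0x6; 0xC ⊕ 0x6 = 0xA.
C[2]: E(K, 0xA) = 0xC; 0x8 ⊕ 0xC = 0x4.
C[3]: E(K, 0x4) = 0x2; 0x6 ⊕ 0x2 = 0x4.
C[4]: E(K, 0x4) = 0x2; 0x7 ⊕ 0x2 = 0x5.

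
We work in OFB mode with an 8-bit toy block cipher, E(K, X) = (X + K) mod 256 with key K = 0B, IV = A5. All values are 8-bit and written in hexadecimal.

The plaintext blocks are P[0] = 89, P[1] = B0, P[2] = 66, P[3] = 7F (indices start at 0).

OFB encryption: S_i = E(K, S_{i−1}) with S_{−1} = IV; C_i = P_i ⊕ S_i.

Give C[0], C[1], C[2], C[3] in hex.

C[0]: S = E(K, A5) = B0; 89 ⊕ B0 = 39.
C[1]: S = E(K, B0) = BB; B0 ⊕ BB = 0B.
C[2]: S = E(K, BB) = C6; 66 ⊕ C6 = A0.
C[3]: S = E(K, C6) = D1; 7F ⊕ D1 = AE.

C[0] = 39, C[1] = 0B, C[2] = A0, C[3] = AE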